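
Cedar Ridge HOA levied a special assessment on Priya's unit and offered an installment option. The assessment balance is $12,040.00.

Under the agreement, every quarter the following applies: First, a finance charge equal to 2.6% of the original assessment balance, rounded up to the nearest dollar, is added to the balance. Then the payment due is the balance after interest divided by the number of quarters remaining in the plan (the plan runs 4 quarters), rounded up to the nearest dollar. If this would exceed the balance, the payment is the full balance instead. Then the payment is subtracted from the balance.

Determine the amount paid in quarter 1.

$3,089.00

Quarter 1: $12,040.00 +$314.00 interest = $12,354.00; pay $3,089.00 → $9,265.00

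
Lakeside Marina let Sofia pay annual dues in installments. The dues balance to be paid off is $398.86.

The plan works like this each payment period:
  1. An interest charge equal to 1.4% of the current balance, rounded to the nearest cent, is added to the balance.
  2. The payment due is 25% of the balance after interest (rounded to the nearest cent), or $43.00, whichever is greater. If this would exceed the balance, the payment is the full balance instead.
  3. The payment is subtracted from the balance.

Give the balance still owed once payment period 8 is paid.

Payment period 1: $398.86 +$5.58 interest = $404.44; pay $101.11 → $303.33
Payment period 2: $303.33 +$4.25 interest = $307.58; pay $76.90 → $230.68
Payment period 3: $230.68 +$3.23 interest = $233.91; pay $58.48 → $175.43
Payment period 4: $175.43 +$2.46 interest = $177.89; pay $44.47 → $133.42
Payment period 5: $133.42 +$1.87 interest = $135.29; pay $43.00 → $92.29
Payment period 6: $92.29 +$1.29 interest = $93.58; pay $43.00 → $50.58
Payment period 7: $50.58 +$0.71 interest = $51.29; pay $43.00 → $8.29
Payment period 8: $8.29 +$0.12 interest = $8.41; pay $8.41 → $0.00

$0.00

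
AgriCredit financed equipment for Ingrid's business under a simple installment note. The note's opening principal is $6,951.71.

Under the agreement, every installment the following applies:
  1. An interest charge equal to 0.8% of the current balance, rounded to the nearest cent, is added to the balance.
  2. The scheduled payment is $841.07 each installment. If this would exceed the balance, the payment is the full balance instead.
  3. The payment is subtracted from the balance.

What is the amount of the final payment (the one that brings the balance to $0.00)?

$493.19

Installment 1: opening $6,951.71; interest $55.61 → $7,007.32; payment $841.07; balance $6,166.25
Installment 2: opening $6,166.25; interest $49.33 → $6,215.58; payment $841.07; balance $5,374.51
Installment 3: opening $5,374.51; interest $43.00 → $5,417.51; payment $841.07; balance $4,576.44
Installment 4: opening $4,576.44; interest $36.61 → $4,613.05; payment $841.07; balance $3,771.98
Installment 5: opening $3,771.98; interest $30.18 → $3,802.16; payment $841.07; balance $2,961.09
Installment 6: opening $2,961.09; interest $23.69 → $2,984.78; payment $841.07; balance $2,143.71
Installment 7: opening $2,143.71; interest $17.15 → $2,160.86; payment $841.07; balance $1,319.79
Installment 8: opening $1,319.79; interest $10.56 → $1,330.35; payment $841.07; balance $489.28
Installment 9: opening $489.28; interest $3.91 → $493.19; payment $493.19; balance $0.00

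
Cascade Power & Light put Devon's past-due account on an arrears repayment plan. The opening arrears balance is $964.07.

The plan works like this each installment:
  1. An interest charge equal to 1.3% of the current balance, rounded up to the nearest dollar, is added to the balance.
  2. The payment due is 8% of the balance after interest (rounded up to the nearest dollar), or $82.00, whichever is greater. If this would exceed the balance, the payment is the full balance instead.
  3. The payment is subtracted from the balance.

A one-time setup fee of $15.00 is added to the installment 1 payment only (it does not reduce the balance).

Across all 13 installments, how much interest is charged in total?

$91.00

# | Opening | Interest | Payment | Fee | End bal
1 | $964.07 | $13.00 | $82.00 | $15.00 | $895.07
2 | $895.07 | $12.00 | $82.00 | — | $825.07
3 | $825.07 | $11.00 | $82.00 | — | $754.07
4 | $754.07 | $10.00 | $82.00 | — | $682.07
5 | $682.07 | $9.00 | $82.00 | — | $609.07
6 | $609.07 | $8.00 | $82.00 | — | $535.07
7 | $535.07 | $7.00 | $82.00 | — | $460.07
8 | $460.07 | $6.00 | $82.00 | — | $384.07
9 | $384.07 | $5.00 | $82.00 | — | $307.07
10 | $307.07 | $4.00 | $82.00 | — | $229.07
11 | $229.07 | $3.00 | $82.00 | — | $150.07
12 | $150.07 | $2.00 | $82.00 | — | $70.07
13 | $70.07 | $1.00 | $71.07 | — | $0.00
Total interest: $13.00 + $12.00 + $11.00 + $10.00 + $9.00 + $8.00 + $7.00 + $6.00 + $5.00 + $4.00 + $3.00 + $2.00 + $1.00 = $91.00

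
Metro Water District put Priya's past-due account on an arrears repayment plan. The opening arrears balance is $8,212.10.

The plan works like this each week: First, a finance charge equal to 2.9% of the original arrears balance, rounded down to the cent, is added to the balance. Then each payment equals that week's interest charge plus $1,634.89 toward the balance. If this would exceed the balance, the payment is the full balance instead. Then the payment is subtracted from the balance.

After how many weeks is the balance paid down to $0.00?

Week 1: opening $8,212.10; interest $238.15 → $8,450.25; payment $1,873.04; balance $6,577.21
Week 2: opening $6,577.21; interest $238.15 → $6,815.36; payment $1,873.04; balance $4,942.32
Week 3: opening $4,942.32; interest $238.15 → $5,180.47; payment $1,873.04; balance $3,307.43
Week 4: opening $3,307.43; interest $238.15 → $3,545.58; payment $1,873.04; balance $1,672.54
Week 5: opening $1,672.54; interest $238.15 → $1,910.69; payment $1,873.04; balance $37.65
Week 6: opening $37.65; interest $238.15 → $275.80; payment $275.80; balance $0.00
Balance reaches $0.00 in week 6.

6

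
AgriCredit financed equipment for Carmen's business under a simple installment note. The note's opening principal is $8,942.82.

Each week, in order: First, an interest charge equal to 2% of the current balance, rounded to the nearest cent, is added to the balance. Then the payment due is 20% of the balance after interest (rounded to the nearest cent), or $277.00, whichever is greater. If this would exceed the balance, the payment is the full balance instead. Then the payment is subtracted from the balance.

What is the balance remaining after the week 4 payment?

$3,964.93

Week 1: $8,942.82 +$178.86 interest = $9,121.68; pay $1,824.34 → $7,297.34
Week 2: $7,297.34 +$145.95 interest = $7,443.29; pay $1,488.66 → $5,954.63
Week 3: $5,954.63 +$119.09 interest = $6,073.72; pay $1,214.74 → $4,858.98
Week 4: $4,858.98 +$97.18 interest = $4,956.16; pay $991.23 → $3,964.93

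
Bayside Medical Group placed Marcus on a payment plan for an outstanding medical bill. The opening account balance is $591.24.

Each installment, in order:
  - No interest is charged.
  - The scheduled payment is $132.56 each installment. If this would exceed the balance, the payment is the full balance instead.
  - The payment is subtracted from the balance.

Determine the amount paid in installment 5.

$61.00

Installment 1: opening $591.24; payment $132.56; balance $458.68
Installment 2: opening $458.68; payment $132.56; balance $326.12
Installment 3: opening $326.12; payment $132.56; balance $193.56
Installment 4: opening $193.56; payment $132.56; balance $61.00
Installment 5: opening $61.00; payment $61.00; balance $0.00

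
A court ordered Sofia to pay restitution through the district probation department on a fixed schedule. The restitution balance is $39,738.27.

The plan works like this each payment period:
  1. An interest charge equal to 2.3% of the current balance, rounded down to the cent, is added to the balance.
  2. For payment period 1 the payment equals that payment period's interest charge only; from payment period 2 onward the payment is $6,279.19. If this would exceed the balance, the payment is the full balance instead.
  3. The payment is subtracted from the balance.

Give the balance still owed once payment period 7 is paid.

$5,638.24

Payment period 1: $39,738.27 +$913.98 interest = $40,652.25; pay $913.98 → $39,738.27
Payment period 2: $39,738.27 +$913.98 interest = $40,652.25; pay $6,279.19 → $34,373.06
Payment period 3: $34,373.06 +$790.58 interest = $35,163.64; pay $6,279.19 → $28,884.45
Payment period 4: $28,884.45 +$664.34 interest = $29,548.79; pay $6,279.19 → $23,269.60
Payment period 5: $23,269.60 +$535.20 interest = $23,804.80; pay $6,279.19 → $17,525.61
Payment period 6: $17,525.61 +$403.08 interest = $17,928.69; pay $6,279.19 → $11,649.50
Payment period 7: $11,649.50 +$267.93 interest = $11,917.43; pay $6,279.19 → $5,638.24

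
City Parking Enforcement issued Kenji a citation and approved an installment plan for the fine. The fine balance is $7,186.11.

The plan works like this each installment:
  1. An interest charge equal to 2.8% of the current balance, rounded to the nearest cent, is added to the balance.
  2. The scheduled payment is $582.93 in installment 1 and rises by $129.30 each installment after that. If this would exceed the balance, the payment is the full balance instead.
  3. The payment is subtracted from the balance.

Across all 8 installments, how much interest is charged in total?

$1,083.07

Installment 1: $7,186.11 +$201.21 interest = $7,387.32; pay $582.93 → $6,804.39
Installment 2: $6,804.39 +$190.52 interest = $6,994.91; pay $712.23 → $6,282.68
Installment 3: $6,282.68 +$175.92 interest = $6,458.60; pay $841.53 → $5,617.07
Installment 4: $5,617.07 +$157.28 interest = $5,774.35; pay $970.83 → $4,803.52
Installment 5: $4,803.52 +$134.50 interest = $4,938.02; pay $1,100.13 → $3,837.89
Installment 6: $3,837.89 +$107.46 interest = $3,945.35; pay $1,229.43 → $2,715.92
Installment 7: $2,715.92 +$76.05 interest = $2,791.97; pay $1,358.73 → $1,433.24
Installment 8: $1,433.24 +$40.13 interest = $1,473.37; pay $1,473.37 → $0.00
Total interest: $201.21 + $190.52 + $175.92 + $157.28 + $134.50 + $107.46 + $76.05 + $40.13 = $1,083.07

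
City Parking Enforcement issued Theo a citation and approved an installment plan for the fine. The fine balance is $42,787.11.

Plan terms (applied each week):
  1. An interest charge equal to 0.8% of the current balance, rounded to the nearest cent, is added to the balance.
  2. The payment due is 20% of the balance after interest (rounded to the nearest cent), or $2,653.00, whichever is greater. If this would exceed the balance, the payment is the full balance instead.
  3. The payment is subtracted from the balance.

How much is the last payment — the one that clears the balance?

$1,417.93

Week 1: $42,787.11 +$342.30 interest = $43,129.41; pay $8,625.88 → $34,503.53
Week 2: $34,503.53 +$276.03 interest = $34,779.56; pay $6,955.91 → $27,823.65
Week 3: $27,823.65 +$222.59 interest = $28,046.24; pay $5,609.25 → $22,436.99
Week 4: $22,436.99 +$179.50 interest = $22,616.49; pay $4,523.30 → $18,093.19
Week 5: $18,093.19 +$144.75 interest = $18,237.94; pay $3,647.59 → $14,590.35
Week 6: $14,590.35 +$116.72 interest = $14,707.07; pay $2,941.41 → $11,765.66
Week 7: $11,765.66 +$94.13 interest = $11,859.79; pay $2,653.00 → $9,206.79
Week 8: $9,206.79 +$73.65 interest = $9,280.44; pay $2,653.00 → $6,627.44
Week 9: $6,627.44 +$53.02 interest = $6,680.46; pay $2,653.00 → $4,027.46
Week 10: $4,027.46 +$32.22 interest = $4,059.68; pay $2,653.00 → $1,406.68
Week 11: $1,406.68 +$11.25 interest = $1,417.93; pay $1,417.93 → $0.00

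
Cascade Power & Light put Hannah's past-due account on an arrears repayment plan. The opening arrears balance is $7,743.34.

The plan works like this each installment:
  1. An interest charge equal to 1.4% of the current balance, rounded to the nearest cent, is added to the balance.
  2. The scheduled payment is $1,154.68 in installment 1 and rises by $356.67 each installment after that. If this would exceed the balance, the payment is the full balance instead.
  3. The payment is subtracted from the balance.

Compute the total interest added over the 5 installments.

Installment 1: opening $7,743.34; interest $108.41 → $7,851.75; payment $1,154.68; balance $6,697.07
Installment 2: opening $6,697.07; interest $93.76 → $6,790.83; payment $1,511.35; balance $5,279.48
Installment 3: opening $5,279.48; interest $73.91 → $5,353.39; payment $1,868.02; balance $3,485.37
Installment 4: opening $3,485.37; interest $48.80 → $3,534.17; payment $2,224.69; balance $1,309.48
Installment 5: opening $1,309.48; interest $18.33 → $1,327.81; payment $1,327.81; balance $0.00
Total interest: $108.41 + $93.76 + $73.91 + $48.80 + $18.33 = $343.21

$343.21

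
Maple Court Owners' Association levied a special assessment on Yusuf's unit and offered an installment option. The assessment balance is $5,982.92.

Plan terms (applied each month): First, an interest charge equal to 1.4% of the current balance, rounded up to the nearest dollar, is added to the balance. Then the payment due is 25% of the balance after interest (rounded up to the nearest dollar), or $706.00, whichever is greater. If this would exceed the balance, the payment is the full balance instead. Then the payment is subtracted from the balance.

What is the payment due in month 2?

Month 1: opening $5,982.92; interest $84.00 → $6,066.92; payment $1,517.00; balance $4,549.92
Month 2: opening $4,549.92; interest $64.00 → $4,613.92; payment $1,154.00; balance $3,459.92

$1,154.00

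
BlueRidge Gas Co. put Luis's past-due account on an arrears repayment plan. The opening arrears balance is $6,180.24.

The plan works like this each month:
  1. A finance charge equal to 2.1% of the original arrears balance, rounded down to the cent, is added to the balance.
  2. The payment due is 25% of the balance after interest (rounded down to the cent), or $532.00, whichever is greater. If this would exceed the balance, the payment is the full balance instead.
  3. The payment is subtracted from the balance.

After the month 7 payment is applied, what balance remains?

Month 1: opening $6,180.24; interest $129.78 → $6,310.02; payment $1,577.50; balance $4,732.52
Month 2: opening $4,732.52; interest $129.78 → $4,862.30; payment $1,215.57; balance $3,646.73
Month 3: opening $3,646.73; interest $129.78 → $3,776.51; payment $944.12; balance $2,832.39
Month 4: opening $2,832.39; interest $129.78 → $2,962.17; payment $740.54; balance $2,221.63
Month 5: opening $2,221.63; interest $129.78 → $2,351.41; payment $587.85; balance $1,763.56
Month 6: opening $1,763.56; interest $129.78 → $1,893.34; payment $532.00; balance $1,361.34
Month 7: opening $1,361.34; interest $129.78 → $1,491.12; payment $532.00; balance $959.12

$959.12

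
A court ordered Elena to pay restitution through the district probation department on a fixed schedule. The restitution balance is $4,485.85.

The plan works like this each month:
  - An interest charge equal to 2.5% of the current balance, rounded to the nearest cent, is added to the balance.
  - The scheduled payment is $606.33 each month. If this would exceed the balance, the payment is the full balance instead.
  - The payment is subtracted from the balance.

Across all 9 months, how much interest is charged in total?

$537.62

Month 1: $4,485.85 +$112.15 interest = $4,598.00; pay $606.33 → $3,991.67
Month 2: $3,991.67 +$99.79 interest = $4,091.46; pay $606.33 → $3,485.13
Month 3: $3,485.13 +$87.13 interest = $3,572.26; pay $606.33 → $2,965.93
Month 4: $2,965.93 +$74.15 interest = $3,040.08; pay $606.33 → $2,433.75
Month 5: $2,433.75 +$60.84 interest = $2,494.59; pay $606.33 → $1,888.26
Month 6: $1,888.26 +$47.21 interest = $1,935.47; pay $606.33 → $1,329.14
Month 7: $1,329.14 +$33.23 interest = $1,362.37; pay $606.33 → $756.04
Month 8: $756.04 +$18.90 interest = $774.94; pay $606.33 → $168.61
Month 9: $168.61 +$4.22 interest = $172.83; pay $172.83 → $0.00
Total interest: $112.15 + $99.79 + $87.13 + $74.15 + $60.84 + $47.21 + $33.23 + $18.90 + $4.22 = $537.62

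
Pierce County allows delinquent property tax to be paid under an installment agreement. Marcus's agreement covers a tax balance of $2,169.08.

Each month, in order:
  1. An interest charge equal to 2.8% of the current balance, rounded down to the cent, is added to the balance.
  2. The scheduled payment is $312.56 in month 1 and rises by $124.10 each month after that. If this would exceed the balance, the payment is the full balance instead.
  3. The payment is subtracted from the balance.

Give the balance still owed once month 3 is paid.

Month 1: opening $2,169.08; interest $60.73 → $2,229.81; payment $312.56; balance $1,917.25
Month 2: opening $1,917.25; interest $53.68 → $1,970.93; payment $436.66; balance $1,534.27
Month 3: opening $1,534.27; interest $42.95 → $1,577.22; payment $560.76; balance $1,016.46

$1,016.46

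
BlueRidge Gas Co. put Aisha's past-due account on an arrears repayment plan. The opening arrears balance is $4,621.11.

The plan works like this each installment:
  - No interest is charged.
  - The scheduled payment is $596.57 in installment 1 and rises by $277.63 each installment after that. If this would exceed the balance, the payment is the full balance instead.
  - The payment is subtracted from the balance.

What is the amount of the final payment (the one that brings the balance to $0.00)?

$569.05

Installment 1: opening $4,621.11; payment $596.57; balance $4,024.54
Installment 2: opening $4,024.54; payment $874.20; balance $3,150.34
Installment 3: opening $3,150.34; payment $1,151.83; balance $1,998.51
Installment 4: opening $1,998.51; payment $1,429.46; balance $569.05
Installment 5: opening $569.05; payment $569.05; balance $0.00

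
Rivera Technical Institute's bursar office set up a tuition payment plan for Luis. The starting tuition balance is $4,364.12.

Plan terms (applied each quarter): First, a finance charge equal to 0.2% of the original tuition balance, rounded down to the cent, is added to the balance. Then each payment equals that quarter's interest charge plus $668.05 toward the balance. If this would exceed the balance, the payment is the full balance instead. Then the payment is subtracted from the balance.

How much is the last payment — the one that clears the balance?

Quarter 1: opening $4,364.12; interest $8.72 → $4,372.84; payment $676.77; balance $3,696.07
Quarter 2: opening $3,696.07; interest $8.72 → $3,704.79; payment $676.77; balance $3,028.02
Quarter 3: opening $3,028.02; interest $8.72 → $3,036.74; payment $676.77; balance $2,359.97
Quarter 4: opening $2,359.97; interest $8.72 → $2,368.69; payment $676.77; balance $1,691.92
Quarter 5: opening $1,691.92; interest $8.72 → $1,700.64; payment $676.77; balance $1,023.87
Quarter 6: opening $1,023.87; interest $8.72 → $1,032.59; payment $676.77; balance $355.82
Quarter 7: opening $355.82; interest $8.72 → $364.54; payment $364.54; balance $0.00

$364.54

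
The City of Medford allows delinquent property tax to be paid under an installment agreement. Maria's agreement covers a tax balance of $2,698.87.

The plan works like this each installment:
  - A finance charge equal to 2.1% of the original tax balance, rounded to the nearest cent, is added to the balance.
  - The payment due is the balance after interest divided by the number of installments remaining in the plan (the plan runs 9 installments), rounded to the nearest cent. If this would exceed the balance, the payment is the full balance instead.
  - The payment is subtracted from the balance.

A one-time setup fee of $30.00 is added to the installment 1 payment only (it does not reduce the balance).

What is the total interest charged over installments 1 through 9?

Installment 1: $2,698.87 +$56.68 interest = $2,755.55; pay $306.17 (+ $30.00 fee) → $2,449.38
Installment 2: $2,449.38 +$56.68 interest = $2,506.06; pay $313.26 → $2,192.80
Installment 3: $2,192.80 +$56.68 interest = $2,249.48; pay $321.35 → $1,928.13
Installment 4: $1,928.13 +$56.68 interest = $1,984.81; pay $330.80 → $1,654.01
Installment 5: $1,654.01 +$56.68 interest = $1,710.69; pay $342.14 → $1,368.55
Installment 6: $1,368.55 +$56.68 interest = $1,425.23; pay $356.31 → $1,068.92
Installment 7: $1,068.92 +$56.68 interest = $1,125.60; pay $375.20 → $750.40
Installment 8: $750.40 +$56.68 interest = $807.08; pay $403.54 → $403.54
Installment 9: $403.54 +$56.68 interest = $460.22; pay $460.22 → $0.00
Total interest: $56.68 + $56.68 + $56.68 + $56.68 + $56.68 + $56.68 + $56.68 + $56.68 + $56.68 = $510.12

$510.12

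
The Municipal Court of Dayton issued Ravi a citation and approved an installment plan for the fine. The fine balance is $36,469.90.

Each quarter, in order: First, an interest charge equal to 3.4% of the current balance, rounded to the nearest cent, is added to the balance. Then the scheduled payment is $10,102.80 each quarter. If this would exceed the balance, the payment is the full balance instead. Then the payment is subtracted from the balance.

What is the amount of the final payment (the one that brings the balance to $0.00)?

$9,272.06

Quarter 1: opening $36,469.90; interest $1,239.98 → $37,709.88; payment $10,102.80; balance $27,607.08
Quarter 2: opening $27,607.08; interest $938.64 → $28,545.72; payment $10,102.80; balance $18,442.92
Quarter 3: opening $18,442.92; interest $627.06 → $19,069.98; payment $10,102.80; balance $8,967.18
Quarter 4: opening $8,967.18; interest $304.88 → $9,272.06; payment $9,272.06; balance $0.00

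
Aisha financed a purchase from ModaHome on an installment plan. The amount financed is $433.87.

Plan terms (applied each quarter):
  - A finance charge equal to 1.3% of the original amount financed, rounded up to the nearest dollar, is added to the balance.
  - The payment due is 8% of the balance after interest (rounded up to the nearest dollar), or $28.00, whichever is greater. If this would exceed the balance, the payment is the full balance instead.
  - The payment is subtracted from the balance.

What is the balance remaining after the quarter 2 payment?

$376.87

# | Opening | Interest | Payment | End bal
1 | $433.87 | $6.00 | $36.00 | $403.87
2 | $403.87 | $6.00 | $33.00 | $376.87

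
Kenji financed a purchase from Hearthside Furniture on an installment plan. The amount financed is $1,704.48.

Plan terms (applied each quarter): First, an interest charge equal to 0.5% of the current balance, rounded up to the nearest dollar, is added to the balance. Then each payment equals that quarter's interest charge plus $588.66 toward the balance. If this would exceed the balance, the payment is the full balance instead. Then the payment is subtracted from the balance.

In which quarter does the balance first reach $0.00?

3

Quarter 1: $1,704.48 +$9.00 interest = $1,713.48; pay $597.66 → $1,115.82
Quarter 2: $1,115.82 +$6.00 interest = $1,121.82; pay $594.66 → $527.16
Quarter 3: $527.16 +$3.00 interest = $530.16; pay $530.16 → $0.00
Balance reaches $0.00 in quarter 3.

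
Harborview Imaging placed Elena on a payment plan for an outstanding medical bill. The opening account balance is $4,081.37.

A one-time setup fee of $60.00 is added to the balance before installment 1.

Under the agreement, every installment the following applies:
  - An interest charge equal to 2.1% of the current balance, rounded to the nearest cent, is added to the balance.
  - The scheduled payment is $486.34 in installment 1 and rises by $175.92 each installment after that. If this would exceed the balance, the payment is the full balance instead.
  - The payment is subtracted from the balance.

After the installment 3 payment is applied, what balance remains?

$2,386.46

Installment 1: opening $4,141.37; interest $86.97 → $4,228.34; payment $486.34; balance $3,742.00
Installment 2: opening $3,742.00; interest $78.58 → $3,820.58; payment $662.26; balance $3,158.32
Installment 3: opening $3,158.32; interest $66.32 → $3,224.64; payment $838.18; balance $2,386.46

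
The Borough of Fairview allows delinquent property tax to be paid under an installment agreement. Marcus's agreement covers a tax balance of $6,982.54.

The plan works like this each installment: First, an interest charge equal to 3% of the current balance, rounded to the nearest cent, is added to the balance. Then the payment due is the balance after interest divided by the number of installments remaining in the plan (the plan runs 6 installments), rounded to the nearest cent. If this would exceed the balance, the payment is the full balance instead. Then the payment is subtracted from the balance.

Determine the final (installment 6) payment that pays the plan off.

Installment 1: opening $6,982.54; interest $209.48 → $7,192.02; payment $1,198.67; balance $5,993.35
Installment 2: opening $5,993.35; interest $179.80 → $6,173.15; payment $1,234.63; balance $4,938.52
Installment 3: opening $4,938.52; interest $148.16 → $5,086.68; payment $1,271.67; balance $3,815.01
Installment 4: opening $3,815.01; interest $114.45 → $3,929.46; payment $1,309.82; balance $2,619.64
Installment 5: opening $2,619.64; interest $78.59 → $2,698.23; payment $1,349.12; balance $1,349.11
Installment 6: opening $1,349.11; interest $40.47 → $1,389.58; payment $1,389.58; balance $0.00

$1,389.58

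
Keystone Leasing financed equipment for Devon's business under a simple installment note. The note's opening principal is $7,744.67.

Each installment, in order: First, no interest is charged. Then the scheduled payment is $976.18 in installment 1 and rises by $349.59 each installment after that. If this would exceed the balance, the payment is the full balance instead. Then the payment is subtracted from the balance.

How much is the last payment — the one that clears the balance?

$1,742.41

Installment 1: $7,744.67 − $976.18 → $6,768.49
Installment 2: $6,768.49 − $1,325.77 → $5,442.72
Installment 3: $5,442.72 − $1,675.36 → $3,767.36
Installment 4: $3,767.36 − $2,024.95 → $1,742.41
Installment 5: $1,742.41 − $1,742.41 → $0.00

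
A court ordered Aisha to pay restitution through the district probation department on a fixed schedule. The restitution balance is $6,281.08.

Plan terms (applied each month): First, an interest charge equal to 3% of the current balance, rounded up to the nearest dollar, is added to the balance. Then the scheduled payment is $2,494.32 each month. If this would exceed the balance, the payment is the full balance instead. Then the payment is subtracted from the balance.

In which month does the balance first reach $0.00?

# | Opening | Interest | Payment | End bal
1 | $6,281.08 | $189.00 | $2,494.32 | $3,975.76
2 | $3,975.76 | $120.00 | $2,494.32 | $1,601.44
3 | $1,601.44 | $49.00 | $1,650.44 | $0.00
Balance reaches $0.00 in month 3.

3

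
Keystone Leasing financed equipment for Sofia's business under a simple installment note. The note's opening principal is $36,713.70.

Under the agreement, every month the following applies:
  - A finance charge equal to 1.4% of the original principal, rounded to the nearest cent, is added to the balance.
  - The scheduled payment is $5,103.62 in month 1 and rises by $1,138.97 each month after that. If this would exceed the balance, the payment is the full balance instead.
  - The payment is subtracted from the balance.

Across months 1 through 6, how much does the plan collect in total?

# | Opening | Interest | Payment | End bal
1 | $36,713.70 | $513.99 | $5,103.62 | $32,124.07
2 | $32,124.07 | $513.99 | $6,242.59 | $26,395.47
3 | $26,395.47 | $513.99 | $7,381.56 | $19,527.90
4 | $19,527.90 | $513.99 | $8,520.53 | $11,521.36
5 | $11,521.36 | $513.99 | $9,659.50 | $2,375.85
6 | $2,375.85 | $513.99 | $2,889.84 | $0.00
Total paid: $39,797.64

$39,797.64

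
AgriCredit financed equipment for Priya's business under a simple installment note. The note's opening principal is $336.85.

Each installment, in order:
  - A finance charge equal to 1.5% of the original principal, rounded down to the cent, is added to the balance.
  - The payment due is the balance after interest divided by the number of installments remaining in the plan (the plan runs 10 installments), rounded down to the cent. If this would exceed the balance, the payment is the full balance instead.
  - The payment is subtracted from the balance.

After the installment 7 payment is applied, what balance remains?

Installment 1: opening $336.85; interest $5.05 → $341.90; payment $34.19; balance $307.71
Installment 2: opening $307.71; interest $5.05 → $312.76; payment $34.75; balance $278.01
Installment 3: opening $278.01; interest $5.05 → $283.06; payment $35.38; balance $247.68
Installment 4: opening $247.68; interest $5.05 → $252.73; payment $36.10; balance $216.63
Installment 5: opening $216.63; interest $5.05 → $221.68; payment $36.94; balance $184.74
Installment 6: opening $184.74; interest $5.05 → $189.79; payment $37.95; balance $151.84
Installment 7: opening $151.84; interest $5.05 → $156.89; payment $39.22; balance $117.67

$117.67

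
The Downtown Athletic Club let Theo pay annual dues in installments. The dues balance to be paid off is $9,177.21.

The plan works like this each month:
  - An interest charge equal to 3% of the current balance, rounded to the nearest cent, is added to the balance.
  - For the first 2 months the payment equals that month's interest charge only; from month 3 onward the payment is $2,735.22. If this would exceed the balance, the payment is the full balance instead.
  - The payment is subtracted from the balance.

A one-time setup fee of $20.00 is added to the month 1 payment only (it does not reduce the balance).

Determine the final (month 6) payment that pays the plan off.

# | Opening | Interest | Payment | Fee | End bal
1 | $9,177.21 | $275.32 | $275.32 | $20.00 | $9,177.21
2 | $9,177.21 | $275.32 | $275.32 | — | $9,177.21
3 | $9,177.21 | $275.32 | $2,735.22 | — | $6,717.31
4 | $6,717.31 | $201.52 | $2,735.22 | — | $4,183.61
5 | $4,183.61 | $125.51 | $2,735.22 | — | $1,573.90
6 | $1,573.90 | $47.22 | $1,621.12 | — | $0.00

$1,621.12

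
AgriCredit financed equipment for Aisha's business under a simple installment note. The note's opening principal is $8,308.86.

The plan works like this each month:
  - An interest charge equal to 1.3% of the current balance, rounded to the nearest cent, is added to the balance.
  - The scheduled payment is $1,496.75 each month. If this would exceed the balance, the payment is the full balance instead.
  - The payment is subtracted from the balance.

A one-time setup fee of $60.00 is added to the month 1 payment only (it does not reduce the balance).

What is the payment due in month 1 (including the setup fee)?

# | Opening | Interest | Payment | Fee | End bal
1 | $8,308.86 | $108.02 | $1,496.75 | $60.00 | $6,920.13

$1,556.75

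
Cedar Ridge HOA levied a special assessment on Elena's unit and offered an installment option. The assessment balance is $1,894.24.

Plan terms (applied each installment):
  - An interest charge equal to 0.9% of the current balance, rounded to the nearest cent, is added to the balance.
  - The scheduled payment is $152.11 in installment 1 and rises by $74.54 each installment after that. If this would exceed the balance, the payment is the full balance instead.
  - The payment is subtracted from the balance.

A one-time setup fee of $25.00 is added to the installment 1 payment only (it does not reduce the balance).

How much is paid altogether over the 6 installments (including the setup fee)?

$1,989.57

Installment 1: opening $1,894.24; interest $17.05 → $1,911.29; payment $152.11 (+ $25.00 fee); balance $1,759.18
Installment 2: opening $1,759.18; interest $15.83 → $1,775.01; payment $226.65; balance $1,548.36
Installment 3: opening $1,548.36; interest $13.94 → $1,562.30; payment $301.19; balance $1,261.11
Installment 4: opening $1,261.11; interest $11.35 → $1,272.46; payment $375.73; balance $896.73
Installment 5: opening $896.73; interest $8.07 → $904.80; payment $450.27; balance $454.53
Installment 6: opening $454.53; interest $4.09 → $458.62; payment $458.62; balance $0.00
Total paid: $1,989.57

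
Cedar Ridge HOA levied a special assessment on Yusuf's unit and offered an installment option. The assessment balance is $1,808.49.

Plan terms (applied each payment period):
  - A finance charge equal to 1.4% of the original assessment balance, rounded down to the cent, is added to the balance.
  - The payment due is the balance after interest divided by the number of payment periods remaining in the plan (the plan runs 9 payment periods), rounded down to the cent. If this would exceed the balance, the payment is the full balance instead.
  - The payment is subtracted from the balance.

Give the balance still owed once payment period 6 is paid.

$678.45

Payment period 1: opening $1,808.49; interest $25.31 → $1,833.80; payment $203.75; balance $1,630.05
Payment period 2: opening $1,630.05; interest $25.31 → $1,655.36; payment $206.92; balance $1,448.44
Payment period 3: opening $1,448.44; interest $25.31 → $1,473.75; payment $210.53; balance $1,263.22
Payment period 4: opening $1,263.22; interest $25.31 → $1,288.53; payment $214.75; balance $1,073.78
Payment period 5: opening $1,073.78; interest $25.31 → $1,099.09; payment $219.81; balance $879.28
Payment period 6: opening $879.28; interest $25.31 → $904.59; payment $226.14; balance $678.45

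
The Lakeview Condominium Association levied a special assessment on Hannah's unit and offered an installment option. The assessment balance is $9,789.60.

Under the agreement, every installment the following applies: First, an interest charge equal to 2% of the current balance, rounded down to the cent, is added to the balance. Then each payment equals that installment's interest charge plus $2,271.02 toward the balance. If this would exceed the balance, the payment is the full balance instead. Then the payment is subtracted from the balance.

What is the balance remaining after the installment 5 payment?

$0.00

Installment 1: opening $9,789.60; interest $195.79 → $9,985.39; payment $2,466.81; balance $7,518.58
Installment 2: opening $7,518.58; interest $150.37 → $7,668.95; payment $2,421.39; balance $5,247.56
Installment 3: opening $5,247.56; interest $104.95 → $5,352.51; payment $2,375.97; balance $2,976.54
Installment 4: opening $2,976.54; interest $59.53 → $3,036.07; payment $2,330.55; balance $705.52
Installment 5: opening $705.52; interest $14.11 → $719.63; payment $719.63; balance $0.00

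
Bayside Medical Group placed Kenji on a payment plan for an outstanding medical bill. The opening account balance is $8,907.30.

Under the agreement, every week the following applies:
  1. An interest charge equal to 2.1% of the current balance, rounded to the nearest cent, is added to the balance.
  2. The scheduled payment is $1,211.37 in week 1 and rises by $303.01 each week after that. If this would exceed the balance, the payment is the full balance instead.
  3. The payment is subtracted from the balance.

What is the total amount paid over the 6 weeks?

$9,568.49

# | Opening | Interest | Payment | End bal
1 | $8,907.30 | $187.05 | $1,211.37 | $7,882.98
2 | $7,882.98 | $165.54 | $1,514.38 | $6,534.14
3 | $6,534.14 | $137.22 | $1,817.39 | $4,853.97
4 | $4,853.97 | $101.93 | $2,120.40 | $2,835.50
5 | $2,835.50 | $59.55 | $2,423.41 | $471.64
6 | $471.64 | $9.90 | $481.54 | $0.00
Total paid: $9,568.49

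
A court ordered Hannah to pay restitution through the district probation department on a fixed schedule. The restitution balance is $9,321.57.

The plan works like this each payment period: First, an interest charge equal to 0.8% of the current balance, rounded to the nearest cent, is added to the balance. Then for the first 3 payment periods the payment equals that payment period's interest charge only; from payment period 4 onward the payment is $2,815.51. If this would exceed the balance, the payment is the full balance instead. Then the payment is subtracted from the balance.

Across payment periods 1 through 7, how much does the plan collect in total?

$9,711.30

Payment period 1: opening $9,321.57; interest $74.57 → $9,396.14; payment $74.57; balance $9,321.57
Payment period 2: opening $9,321.57; interest $74.57 → $9,396.14; payment $74.57; balance $9,321.57
Payment period 3: opening $9,321.57; interest $74.57 → $9,396.14; payment $74.57; balance $9,321.57
Payment period 4: opening $9,321.57; interest $74.57 → $9,396.14; payment $2,815.51; balance $6,580.63
Payment period 5: opening $6,580.63; interest $52.65 → $6,633.28; payment $2,815.51; balance $3,817.77
Payment period 6: opening $3,817.77; interest $30.54 → $3,848.31; payment $2,815.51; balance $1,032.80
Payment period 7: opening $1,032.80; interest $8.26 → $1,041.06; payment $1,041.06; balance $0.00
Total paid: $9,711.30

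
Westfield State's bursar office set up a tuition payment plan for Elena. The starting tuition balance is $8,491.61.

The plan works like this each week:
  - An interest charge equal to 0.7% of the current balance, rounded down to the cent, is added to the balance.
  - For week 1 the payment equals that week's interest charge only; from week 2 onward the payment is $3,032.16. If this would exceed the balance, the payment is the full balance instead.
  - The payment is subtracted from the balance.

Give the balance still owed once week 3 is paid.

# | Opening | Interest | Payment | End bal
1 | $8,491.61 | $59.44 | $59.44 | $8,491.61
2 | $8,491.61 | $59.44 | $3,032.16 | $5,518.89
3 | $5,518.89 | $38.63 | $3,032.16 | $2,525.36

$2,525.36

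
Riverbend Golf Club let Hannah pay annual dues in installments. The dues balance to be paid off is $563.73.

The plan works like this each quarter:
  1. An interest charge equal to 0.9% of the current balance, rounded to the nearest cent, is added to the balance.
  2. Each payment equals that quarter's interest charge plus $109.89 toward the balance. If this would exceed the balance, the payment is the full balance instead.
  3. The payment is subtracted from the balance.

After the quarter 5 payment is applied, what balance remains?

Quarter 1: opening $563.73; interest $5.07 → $568.80; payment $114.96; balance $453.84
Quarter 2: opening $453.84; interest $4.08 → $457.92; payment $113.97; balance $343.95
Quarter 3: opening $343.95; interest $3.10 → $347.05; payment $112.99; balance $234.06
Quarter 4: opening $234.06; interest $2.11 → $236.17; payment $112.00; balance $124.17
Quarter 5: opening $124.17; interest $1.12 → $125.29; payment $111.01; balance $14.28

$14.28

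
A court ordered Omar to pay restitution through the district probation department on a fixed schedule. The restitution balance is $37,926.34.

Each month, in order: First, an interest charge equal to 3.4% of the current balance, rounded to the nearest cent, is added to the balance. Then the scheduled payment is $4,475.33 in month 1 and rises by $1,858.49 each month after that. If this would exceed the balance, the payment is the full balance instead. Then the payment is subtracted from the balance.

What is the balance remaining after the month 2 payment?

Month 1: opening $37,926.34; interest $1,289.50 → $39,215.84; payment $4,475.33; balance $34,740.51
Month 2: opening $34,740.51; interest $1,181.18 → $35,921.69; payment $6,333.82; balance $29,587.87

$29,587.87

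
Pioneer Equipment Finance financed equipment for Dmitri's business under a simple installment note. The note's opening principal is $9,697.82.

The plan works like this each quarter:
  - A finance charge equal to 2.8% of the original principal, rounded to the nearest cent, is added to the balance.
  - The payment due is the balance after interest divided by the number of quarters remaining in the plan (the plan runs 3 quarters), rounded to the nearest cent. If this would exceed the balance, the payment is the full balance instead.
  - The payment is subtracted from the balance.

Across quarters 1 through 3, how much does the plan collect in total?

Quarter 1: $9,697.82 +$271.54 interest = $9,969.36; pay $3,323.12 → $6,646.24
Quarter 2: $6,646.24 +$271.54 interest = $6,917.78; pay $3,458.89 → $3,458.89
Quarter 3: $3,458.89 +$271.54 interest = $3,730.43; pay $3,730.43 → $0.00
Total paid: $10,512.44

$10,512.44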